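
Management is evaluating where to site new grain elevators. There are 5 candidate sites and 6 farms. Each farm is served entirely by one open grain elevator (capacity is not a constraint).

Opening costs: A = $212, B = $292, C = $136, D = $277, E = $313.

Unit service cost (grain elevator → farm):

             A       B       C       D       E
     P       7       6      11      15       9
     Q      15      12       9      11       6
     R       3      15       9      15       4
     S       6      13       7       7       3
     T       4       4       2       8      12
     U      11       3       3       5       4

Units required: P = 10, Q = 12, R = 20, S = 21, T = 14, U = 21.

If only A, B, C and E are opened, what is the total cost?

Each farm is assigned to its cheapest site among the open ones.
{A, B, C, E}: P→B 6·10=60, Q→E 6·12=72, R→A 3·20=60, S→E 3·21=63, T→C 2·14=28, U→B 3·21=63. Service 346; fixed 953; total 1299.

Total cost: 1299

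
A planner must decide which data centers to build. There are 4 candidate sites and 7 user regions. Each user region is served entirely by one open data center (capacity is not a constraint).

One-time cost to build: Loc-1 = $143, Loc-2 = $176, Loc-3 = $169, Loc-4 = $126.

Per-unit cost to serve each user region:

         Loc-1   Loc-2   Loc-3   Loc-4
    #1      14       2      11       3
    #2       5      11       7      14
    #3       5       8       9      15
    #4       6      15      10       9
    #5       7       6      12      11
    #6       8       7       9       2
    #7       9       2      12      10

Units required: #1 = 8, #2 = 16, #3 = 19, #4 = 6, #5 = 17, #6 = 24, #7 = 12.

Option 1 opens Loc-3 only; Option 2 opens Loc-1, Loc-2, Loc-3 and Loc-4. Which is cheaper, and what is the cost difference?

Option 2 is cheaper by 149.

Option 1: {Loc-3}: #1→Loc-3 11·8=88, #2→Loc-3 7·16=112, #3→Loc-3 9·19=171, #4→Loc-3 10·6=60, #5→Loc-3 12·17=204, #6→Loc-3 9·24=216, #7→Loc-3 12·12=144. Service 995; fixed 169; total 1164.
Option 2: {Loc-1, Loc-2, Loc-3, Loc-4}: #1→Loc-2 2·8=16, #2→Loc-1 5·16=80, #3→Loc-1 5·19=95, #4→Loc-1 6·6=36, #5→Loc-2 6·17=102, #6→Loc-4 2·24=48, #7→Loc-2 2·12=24. Service 401; fixed 614; total 1015.
Difference: |1164 − 1015| = 149.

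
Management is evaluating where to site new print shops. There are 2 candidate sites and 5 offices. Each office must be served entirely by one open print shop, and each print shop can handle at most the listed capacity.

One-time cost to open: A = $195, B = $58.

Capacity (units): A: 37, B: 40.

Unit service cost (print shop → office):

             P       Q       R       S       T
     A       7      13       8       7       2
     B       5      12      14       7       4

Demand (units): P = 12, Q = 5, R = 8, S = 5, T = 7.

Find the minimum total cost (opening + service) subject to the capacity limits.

Open {B}: P→B 5·12=60, Q→B 12·5=60, R→B 14·8=112, S→B 7·5=35, T→B 4·7=28.
Loads: B carries 37/40. Service 295; fixed 58; total 353.
Next best feasible plan costs 457.

Minimum total cost: 353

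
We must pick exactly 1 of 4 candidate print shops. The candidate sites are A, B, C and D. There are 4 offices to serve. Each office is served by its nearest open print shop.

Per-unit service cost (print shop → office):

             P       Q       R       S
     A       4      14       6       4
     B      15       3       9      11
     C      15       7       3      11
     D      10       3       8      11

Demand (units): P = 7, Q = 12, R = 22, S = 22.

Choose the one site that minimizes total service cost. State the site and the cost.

With exactly 1 open, each office uses its cheapest among the chosen.
{A}: P→A 4·7=28, Q→A 14·12=168, R→A 6·22=132, S→A 4·22=88. Service cost 416.
{C}: service cost 497
{D}: service cost 524
Among all 4 size-1 choices, {A} is lowest.

Choose A only; total service cost 416.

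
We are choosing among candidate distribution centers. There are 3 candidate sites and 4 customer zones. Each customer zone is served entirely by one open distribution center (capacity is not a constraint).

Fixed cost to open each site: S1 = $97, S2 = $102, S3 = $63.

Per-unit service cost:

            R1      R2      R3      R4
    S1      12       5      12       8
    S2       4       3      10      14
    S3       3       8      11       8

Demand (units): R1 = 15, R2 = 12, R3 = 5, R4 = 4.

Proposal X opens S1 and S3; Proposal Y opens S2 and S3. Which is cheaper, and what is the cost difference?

Proposal Y is cheaper by 24.

Proposal X: {S1, S3}: R1→S3 3·15=45, R2→S1 5·12=60, R3→S3 11·5=55, R4→S1 8·4=32. Service 192; fixed 160; total 352.
Proposal Y: {S2, S3}: R1→S3 3·15=45, R2→S2 3·12=36, R3→S2 10·5=50, R4→S3 8·4=32. Service 163; fixed 165; total 328.
Difference: |352 − 328| = 24.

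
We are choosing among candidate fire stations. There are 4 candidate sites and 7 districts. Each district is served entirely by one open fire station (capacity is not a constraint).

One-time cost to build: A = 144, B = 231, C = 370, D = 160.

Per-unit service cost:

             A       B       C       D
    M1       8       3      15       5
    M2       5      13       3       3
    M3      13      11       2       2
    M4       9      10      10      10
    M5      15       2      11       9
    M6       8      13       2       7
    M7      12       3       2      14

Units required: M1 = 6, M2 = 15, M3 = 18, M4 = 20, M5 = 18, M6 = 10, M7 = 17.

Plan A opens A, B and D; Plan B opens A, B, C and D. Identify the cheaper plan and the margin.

Plan A is cheaper by 303.

Plan A: {A, B, D}: M1→B 3·6=18, M2→D 3·15=45, M3→D 2·18=36, M4→A 9·20=180, M5→B 2·18=36, M6→D 7·10=70, M7→B 3·17=51. Service 436; fixed 535; total 971.
Plan B: {A, B, C, D}: M1→B 3·6=18, M2→C 3·15=45, M3→C 2·18=36, M4→A 9·20=180, M5→B 2·18=36, M6→C 2·10=20, M7→C 2·17=34. Service 369; fixed 905; total 1274.
Difference: |971 − 1274| = 303.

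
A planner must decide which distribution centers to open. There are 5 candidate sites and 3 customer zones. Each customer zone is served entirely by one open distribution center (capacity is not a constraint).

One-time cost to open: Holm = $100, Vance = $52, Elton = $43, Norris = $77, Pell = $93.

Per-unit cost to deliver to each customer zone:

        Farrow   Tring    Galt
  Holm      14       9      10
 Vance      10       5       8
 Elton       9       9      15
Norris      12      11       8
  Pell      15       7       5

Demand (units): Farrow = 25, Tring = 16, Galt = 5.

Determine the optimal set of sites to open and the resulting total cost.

For any fixed open set, each customer zone goes to its cheapest open site; total = fixed + service.
{Vance}: Farrow→Vance 10·25=250, Tring→Vance 5·16=80, Galt→Vance 8·5=40. Service 370; fixed 52; total 422.
{Vance, Elton}: Farrow→Elton 9·25=225, Tring→Vance 5·16=80, Galt→Vance 8·5=40. Service 345; fixed 95; total 440.
{Elton}: service 444 + fixed 43 = 487
{Holm, Vance, Elton, Norris, Pell}: Farrow→Elton 9·25=225, Tring→Vance 5·16=80, Galt→Pell 5·5=25. Service 330; fixed 365; total 695.
No other subset beats 422.

Open Vance only; minimum total cost 422.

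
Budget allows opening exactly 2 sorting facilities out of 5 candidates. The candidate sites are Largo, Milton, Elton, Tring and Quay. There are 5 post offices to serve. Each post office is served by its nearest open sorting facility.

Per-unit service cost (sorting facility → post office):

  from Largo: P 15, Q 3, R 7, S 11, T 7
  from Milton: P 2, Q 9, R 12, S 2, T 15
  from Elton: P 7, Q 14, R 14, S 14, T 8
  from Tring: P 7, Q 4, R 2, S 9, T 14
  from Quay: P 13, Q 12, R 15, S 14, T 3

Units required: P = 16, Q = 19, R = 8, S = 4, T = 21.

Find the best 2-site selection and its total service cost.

With exactly 2 open, each post office uses its cheapest among the chosen.
{Largo, Milton}: P→Milton 2·16=32, Q→Largo 3·19=57, R→Largo 7·8=56, S→Milton 2·4=8, T→Largo 7·21=147. Service cost 300.
{Tring, Quay}: service cost 303
{Largo, Tring}: service cost 368
Among all 10 size-2 choices, {Largo, Milton} is lowest.

Choose Largo and Milton; total service cost 300.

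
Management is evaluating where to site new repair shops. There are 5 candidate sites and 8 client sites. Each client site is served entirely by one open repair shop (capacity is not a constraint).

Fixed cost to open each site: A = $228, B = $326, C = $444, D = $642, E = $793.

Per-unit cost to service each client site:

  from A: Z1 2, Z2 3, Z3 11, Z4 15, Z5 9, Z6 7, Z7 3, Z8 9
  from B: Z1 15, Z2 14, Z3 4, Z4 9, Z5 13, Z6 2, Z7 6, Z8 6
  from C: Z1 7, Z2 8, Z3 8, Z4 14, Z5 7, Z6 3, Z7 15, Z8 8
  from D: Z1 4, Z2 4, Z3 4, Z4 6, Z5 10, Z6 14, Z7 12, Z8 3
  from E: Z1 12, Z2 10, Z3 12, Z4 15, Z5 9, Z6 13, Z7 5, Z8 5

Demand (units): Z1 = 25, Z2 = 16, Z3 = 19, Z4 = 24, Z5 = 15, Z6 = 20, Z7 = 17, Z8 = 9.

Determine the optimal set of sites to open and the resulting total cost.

For any fixed open set, each client site goes to its cheapest open site; total = fixed + service.
{A, B}: Z1→A 2·25=50, Z2→A 3·16=48, Z3→B 4·19=76, Z4→B 9·24=216, Z5→A 9·15=135, Z6→B 2·20=40, Z7→A 3·17=51, Z8→B 6·9=54. Service 670; fixed 554; total 1224.
{A}: Z1→A 2·25=50, Z2→A 3·16=48, Z3→A 11·19=209, Z4→A 15·24=360, Z5→A 9·15=135, Z6→A 7·20=140, Z7→A 3·17=51, Z8→A 9·9=81. Service 1074; fixed 228; total 1302.
{A, D}: service 671 + fixed 870 = 1541
{A, B, C, D, E}: service 541 + fixed 2433 = 2974
No other subset beats 1224.

Open A and B; minimum total cost 1224.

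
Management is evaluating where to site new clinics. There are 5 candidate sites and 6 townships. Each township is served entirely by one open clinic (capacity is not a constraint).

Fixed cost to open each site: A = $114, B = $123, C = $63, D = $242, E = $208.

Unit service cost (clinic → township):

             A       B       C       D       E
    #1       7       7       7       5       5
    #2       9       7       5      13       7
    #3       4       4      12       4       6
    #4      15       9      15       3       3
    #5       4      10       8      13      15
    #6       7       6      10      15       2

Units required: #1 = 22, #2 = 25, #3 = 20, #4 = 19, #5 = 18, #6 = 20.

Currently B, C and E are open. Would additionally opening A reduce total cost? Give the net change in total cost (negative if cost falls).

Current service cost with {B, C, E}: 556.
Adding A: each township re-picks its cheapest; new service cost 484, saving 72.
Extra fixed cost: 114. Net change = 114 − 72 = 42.
(Totals: 950 → 992.)

No — net change +42 (cost rises by 42).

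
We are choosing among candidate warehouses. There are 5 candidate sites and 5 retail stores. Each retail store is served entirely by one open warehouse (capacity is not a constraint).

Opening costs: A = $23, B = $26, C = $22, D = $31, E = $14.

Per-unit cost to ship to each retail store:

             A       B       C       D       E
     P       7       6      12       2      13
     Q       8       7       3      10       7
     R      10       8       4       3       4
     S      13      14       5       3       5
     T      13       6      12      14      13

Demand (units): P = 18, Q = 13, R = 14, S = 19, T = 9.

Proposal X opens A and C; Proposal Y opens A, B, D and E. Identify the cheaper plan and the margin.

Proposal Y is cheaper by 95.

Proposal X: {A, C}: P→A 7·18=126, Q→C 3·13=39, R→C 4·14=56, S→C 5·19=95, T→C 12·9=108. Service 424; fixed 45; total 469.
Proposal Y: {A, B, D, E}: P→D 2·18=36, Q→B 7·13=91, R→D 3·14=42, S→D 3·19=57, T→B 6·9=54. Service 280; fixed 94; total 374.
Difference: |469 − 374| = 95.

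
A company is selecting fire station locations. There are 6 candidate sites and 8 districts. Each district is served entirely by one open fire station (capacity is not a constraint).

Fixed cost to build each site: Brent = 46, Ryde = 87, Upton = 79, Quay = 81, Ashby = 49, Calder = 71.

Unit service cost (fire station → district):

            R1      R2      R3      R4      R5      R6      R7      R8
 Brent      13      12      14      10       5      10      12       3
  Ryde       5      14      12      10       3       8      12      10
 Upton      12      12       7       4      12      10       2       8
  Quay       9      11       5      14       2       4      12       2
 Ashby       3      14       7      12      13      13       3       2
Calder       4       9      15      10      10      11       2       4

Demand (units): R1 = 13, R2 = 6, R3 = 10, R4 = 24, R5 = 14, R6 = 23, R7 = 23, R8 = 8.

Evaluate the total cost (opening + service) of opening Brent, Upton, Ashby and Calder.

Each district is assigned to its cheapest site among the open ones.
{Brent, Upton, Ashby, Calder}: R1→Ashby 3·13=39, R2→Calder 9·6=54, R3→Upton 7·10=70, R4→Upton 4·24=96, R5→Brent 5·14=70, R6→Brent 10·23=230, R7→Upton 2·23=46, R8→Ashby 2·8=16. Service 621; fixed 245; total 866.

Total cost: 866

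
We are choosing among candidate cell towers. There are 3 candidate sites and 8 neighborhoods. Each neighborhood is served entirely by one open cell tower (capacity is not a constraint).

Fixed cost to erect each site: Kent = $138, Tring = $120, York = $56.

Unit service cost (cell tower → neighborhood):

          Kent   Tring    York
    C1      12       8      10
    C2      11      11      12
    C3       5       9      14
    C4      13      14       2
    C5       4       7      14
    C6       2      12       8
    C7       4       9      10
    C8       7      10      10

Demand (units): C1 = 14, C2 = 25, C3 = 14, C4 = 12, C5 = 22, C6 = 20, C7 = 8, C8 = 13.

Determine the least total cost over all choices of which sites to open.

For any fixed open set, each neighborhood goes to its cheapest open site; total = fixed + service.
{Kent, York}: C1→York 10·14=140, C2→Kent 11·25=275, C3→Kent 5·14=70, C4→York 2·12=24, C5→Kent 4·22=88, C6→Kent 2·20=40, C7→Kent 4·8=32, C8→Kent 7·13=91. Service 760; fixed 194; total 954.
{Kent, Tring, York}: service 732 + fixed 314 = 1046
{Kent}: service 920 + fixed 138 = 1058
{York}: service 1338 + fixed 56 = 1394
No other subset beats 954.

Minimum total cost: 954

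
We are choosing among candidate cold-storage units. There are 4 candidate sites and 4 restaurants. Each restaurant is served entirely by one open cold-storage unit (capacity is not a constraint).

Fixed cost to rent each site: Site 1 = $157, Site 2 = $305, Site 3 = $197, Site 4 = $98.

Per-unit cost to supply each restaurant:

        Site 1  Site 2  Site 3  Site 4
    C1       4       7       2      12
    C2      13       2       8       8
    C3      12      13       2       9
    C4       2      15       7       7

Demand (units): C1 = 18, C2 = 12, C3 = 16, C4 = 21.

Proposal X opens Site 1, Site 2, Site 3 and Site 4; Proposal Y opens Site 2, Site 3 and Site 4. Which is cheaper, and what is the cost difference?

Proposal Y is cheaper by 52.

Proposal X: {Site 1, Site 2, Site 3, Site 4}: C1→Site 3 2·18=36, C2→Site 2 2·12=24, C3→Site 3 2·16=32, C4→Site 1 2·21=42. Service 134; fixed 757; total 891.
Proposal Y: {Site 2, Site 3, Site 4}: C1→Site 3 2·18=36, C2→Site 2 2·12=24, C3→Site 3 2·16=32, C4→Site 3 7·21=147. Service 239; fixed 600; total 839.
Difference: |891 − 839| = 52.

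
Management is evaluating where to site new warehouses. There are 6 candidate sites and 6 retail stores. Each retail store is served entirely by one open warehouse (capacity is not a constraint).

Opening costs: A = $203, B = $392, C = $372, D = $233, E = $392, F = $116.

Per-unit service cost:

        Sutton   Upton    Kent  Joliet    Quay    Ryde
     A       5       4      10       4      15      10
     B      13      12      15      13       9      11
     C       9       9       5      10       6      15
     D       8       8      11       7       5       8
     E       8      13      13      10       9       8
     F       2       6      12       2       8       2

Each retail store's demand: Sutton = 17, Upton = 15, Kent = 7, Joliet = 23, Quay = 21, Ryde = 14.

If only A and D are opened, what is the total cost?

Total cost: 960

Each retail store is assigned to its cheapest site among the open ones.
{A, D}: Sutton→A 5·17=85, Upton→A 4·15=60, Kent→A 10·7=70, Joliet→A 4·23=92, Quay→D 5·21=105, Ryde→D 8·14=112. Service 524; fixed 436; total 960.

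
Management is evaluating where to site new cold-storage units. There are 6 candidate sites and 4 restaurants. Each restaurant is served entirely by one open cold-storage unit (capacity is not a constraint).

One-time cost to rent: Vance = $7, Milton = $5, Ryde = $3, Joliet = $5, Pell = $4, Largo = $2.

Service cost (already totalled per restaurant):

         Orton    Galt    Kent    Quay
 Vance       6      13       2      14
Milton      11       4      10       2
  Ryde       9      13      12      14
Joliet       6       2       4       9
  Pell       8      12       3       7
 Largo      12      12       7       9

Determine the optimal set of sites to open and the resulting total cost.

Open Milton and Joliet; minimum total cost 24.

For any fixed open set, each restaurant goes to its cheapest open site; total = fixed + service.
{Milton, Joliet}: Orton→Joliet 6, Galt→Joliet 2, Kent→Joliet 4, Quay→Milton 2. Service 14; fixed 10; total 24.
{Vance, Milton}: Orton→Vance 6, Galt→Milton 4, Kent→Vance 2, Quay→Milton 2. Service 14; fixed 12; total 26.
{Milton, Joliet, Largo}: service 14 + fixed 12 = 26
{Vance, Milton, Ryde, Joliet, Pell, Largo}: Orton→Vance 6, Galt→Joliet 2, Kent→Vance 2, Quay→Milton 2. Service 12; fixed 26; total 38.
No other subset beats 24.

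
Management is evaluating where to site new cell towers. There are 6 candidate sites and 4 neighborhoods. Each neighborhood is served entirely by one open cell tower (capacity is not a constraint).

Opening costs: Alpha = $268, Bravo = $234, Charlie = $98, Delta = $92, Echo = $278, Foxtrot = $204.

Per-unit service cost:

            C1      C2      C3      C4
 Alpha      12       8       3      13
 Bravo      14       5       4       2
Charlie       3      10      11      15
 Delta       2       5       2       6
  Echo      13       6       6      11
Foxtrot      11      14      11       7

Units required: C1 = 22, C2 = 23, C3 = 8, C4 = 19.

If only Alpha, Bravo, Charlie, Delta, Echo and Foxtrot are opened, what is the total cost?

Each neighborhood is assigned to its cheapest site among the open ones.
{Alpha, Bravo, Charlie, Delta, Echo, Foxtrot}: C1→Delta 2·22=44, C2→Bravo 5·23=115, C3→Delta 2·8=16, C4→Bravo 2·19=38. Service 213; fixed 1174; total 1387.

Total cost: 1387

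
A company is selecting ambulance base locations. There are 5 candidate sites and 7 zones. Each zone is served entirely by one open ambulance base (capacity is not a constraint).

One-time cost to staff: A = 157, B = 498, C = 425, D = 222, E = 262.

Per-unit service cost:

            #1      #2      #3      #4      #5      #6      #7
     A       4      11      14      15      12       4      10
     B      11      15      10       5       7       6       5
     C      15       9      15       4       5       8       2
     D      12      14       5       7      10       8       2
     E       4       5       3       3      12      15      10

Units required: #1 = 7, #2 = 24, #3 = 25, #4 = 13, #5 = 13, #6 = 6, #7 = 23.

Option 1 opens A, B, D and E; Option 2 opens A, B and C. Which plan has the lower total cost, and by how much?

Option 1 is cheaper by 199.

Option 1: {A, B, D, E}: #1→A 4·7=28, #2→E 5·24=120, #3→E 3·25=75, #4→E 3·13=39, #5→B 7·13=91, #6→A 4·6=24, #7→D 2·23=46. Service 423; fixed 1139; total 1562.
Option 2: {A, B, C}: #1→A 4·7=28, #2→C 9·24=216, #3→B 10·25=250, #4→C 4·13=52, #5→C 5·13=65, #6→A 4·6=24, #7→C 2·23=46. Service 681; fixed 1080; total 1761.
Difference: |1562 − 1761| = 199.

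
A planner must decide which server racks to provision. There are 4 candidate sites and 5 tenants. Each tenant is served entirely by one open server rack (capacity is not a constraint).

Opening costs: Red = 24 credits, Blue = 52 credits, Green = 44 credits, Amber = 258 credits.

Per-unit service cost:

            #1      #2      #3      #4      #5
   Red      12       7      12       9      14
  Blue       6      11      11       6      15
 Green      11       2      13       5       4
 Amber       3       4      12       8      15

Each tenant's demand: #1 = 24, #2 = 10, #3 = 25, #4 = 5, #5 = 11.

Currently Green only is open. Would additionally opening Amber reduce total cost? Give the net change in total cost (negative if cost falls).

Current service cost with {Green}: 678.
Adding Amber: each tenant re-picks its cheapest; new service cost 461, saving 217.
Extra fixed cost: 258. Net change = 258 − 217 = 41.
(Totals: 722 → 763.)

No — net change +41 (cost rises by 41).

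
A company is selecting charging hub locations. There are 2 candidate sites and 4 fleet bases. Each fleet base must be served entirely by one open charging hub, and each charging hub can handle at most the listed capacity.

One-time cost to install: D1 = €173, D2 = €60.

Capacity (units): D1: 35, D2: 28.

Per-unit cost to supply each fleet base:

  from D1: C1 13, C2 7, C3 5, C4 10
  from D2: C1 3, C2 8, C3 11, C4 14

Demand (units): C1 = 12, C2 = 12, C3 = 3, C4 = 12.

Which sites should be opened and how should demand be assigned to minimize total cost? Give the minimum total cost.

Minimum total cost: 488

Open {D1, D2}: C1→D2 3·12=36, C2→D1 7·12=84, C3→D1 5·3=15, C4→D1 10·12=120.
Loads: D1 carries 27/35, D2 carries 12/28. Service 255; fixed 233; total 488.
Next best feasible plan costs 500.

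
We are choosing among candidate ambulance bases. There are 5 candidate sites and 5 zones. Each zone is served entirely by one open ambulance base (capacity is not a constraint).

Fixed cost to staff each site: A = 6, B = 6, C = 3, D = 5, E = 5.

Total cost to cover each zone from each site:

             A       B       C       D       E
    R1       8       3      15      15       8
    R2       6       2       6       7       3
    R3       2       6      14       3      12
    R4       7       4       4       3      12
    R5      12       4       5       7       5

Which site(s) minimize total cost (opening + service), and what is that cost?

Open B only; minimum total cost 25.

For any fixed open set, each zone goes to its cheapest open site; total = fixed + service.
{B}: R1→B 3, R2→B 2, R3→B 6, R4→B 4, R5→B 4. Service 19; fixed 6; total 25.
{B, D}: R1→B 3, R2→B 2, R3→D 3, R4→D 3, R5→B 4. Service 15; fixed 11; total 26.
{A, B}: service 15 + fixed 12 = 27
{A, B, C, D, E}: service 14 + fixed 25 = 39
No other subset beats 25.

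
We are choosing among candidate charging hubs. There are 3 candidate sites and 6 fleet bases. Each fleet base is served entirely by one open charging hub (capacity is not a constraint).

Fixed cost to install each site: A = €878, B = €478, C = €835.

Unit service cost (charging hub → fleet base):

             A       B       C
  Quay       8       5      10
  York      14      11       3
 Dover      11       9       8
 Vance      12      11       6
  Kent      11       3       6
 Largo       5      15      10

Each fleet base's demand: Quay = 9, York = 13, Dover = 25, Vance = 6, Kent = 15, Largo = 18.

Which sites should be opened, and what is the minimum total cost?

For any fixed open set, each fleet base goes to its cheapest open site; total = fixed + service.
{B}: Quay→B 5·9=45, York→B 11·13=143, Dover→B 9·25=225, Vance→B 11·6=66, Kent→B 3·15=45, Largo→B 15·18=270. Service 794; fixed 478; total 1272.
{C}: service 635 + fixed 835 = 1470
{A}: service 856 + fixed 878 = 1734
{A, B, C}: service 455 + fixed 2191 = 2646
No other subset beats 1272.

Open B only; minimum total cost 1272.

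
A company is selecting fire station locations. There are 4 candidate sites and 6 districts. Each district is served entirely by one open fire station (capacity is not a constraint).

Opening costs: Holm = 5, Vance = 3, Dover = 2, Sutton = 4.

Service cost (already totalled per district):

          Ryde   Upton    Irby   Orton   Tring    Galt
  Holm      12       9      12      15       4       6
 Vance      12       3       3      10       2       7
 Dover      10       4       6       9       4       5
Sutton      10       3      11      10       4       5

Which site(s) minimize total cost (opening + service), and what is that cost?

For any fixed open set, each district goes to its cheapest open site; total = fixed + service.
{Vance, Dover}: Ryde→Dover 10, Upton→Vance 3, Irby→Vance 3, Orton→Dover 9, Tring→Vance 2, Galt→Dover 5. Service 32; fixed 5; total 37.
{Vance}: Ryde→Vance 12, Upton→Vance 3, Irby→Vance 3, Orton→Vance 10, Tring→Vance 2, Galt→Vance 7. Service 37; fixed 3; total 40.
{Vance, Sutton}: service 33 + fixed 7 = 40
{Holm, Vance, Dover, Sutton}: service 32 + fixed 14 = 46
No other subset beats 37.

Open Vance and Dover; minimum total cost 37.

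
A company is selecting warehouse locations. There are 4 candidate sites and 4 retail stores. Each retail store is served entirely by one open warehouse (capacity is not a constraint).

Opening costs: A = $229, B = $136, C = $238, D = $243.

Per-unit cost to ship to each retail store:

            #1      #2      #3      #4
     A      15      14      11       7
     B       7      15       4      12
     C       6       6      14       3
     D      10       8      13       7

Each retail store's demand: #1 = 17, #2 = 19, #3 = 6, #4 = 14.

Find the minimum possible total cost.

Minimum total cost: 580

For any fixed open set, each retail store goes to its cheapest open site; total = fixed + service.
{C}: #1→C 6·17=102, #2→C 6·19=114, #3→C 14·6=84, #4→C 3·14=42. Service 342; fixed 238; total 580.
{B, C}: service 282 + fixed 374 = 656
{B}: #1→B 7·17=119, #2→B 15·19=285, #3→B 4·6=24, #4→B 12·14=168. Service 596; fixed 136; total 732.
{A, B, C, D}: service 282 + fixed 846 = 1128
No other subset beats 580.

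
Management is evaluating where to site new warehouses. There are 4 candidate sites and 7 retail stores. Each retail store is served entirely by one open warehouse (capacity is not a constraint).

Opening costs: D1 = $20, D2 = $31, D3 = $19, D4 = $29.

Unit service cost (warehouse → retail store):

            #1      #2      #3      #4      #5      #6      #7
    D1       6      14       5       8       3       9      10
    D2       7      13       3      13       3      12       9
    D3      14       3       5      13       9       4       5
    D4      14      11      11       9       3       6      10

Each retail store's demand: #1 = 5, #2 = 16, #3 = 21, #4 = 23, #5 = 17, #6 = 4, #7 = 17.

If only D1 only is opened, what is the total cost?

Each retail store is assigned to its cheapest site among the open ones.
{D1}: #1→D1 6·5=30, #2→D1 14·16=224, #3→D1 5·21=105, #4→D1 8·23=184, #5→D1 3·17=51, #6→D1 9·4=36, #7→D1 10·17=170. Service 800; fixed 20; total 820.

Total cost: 820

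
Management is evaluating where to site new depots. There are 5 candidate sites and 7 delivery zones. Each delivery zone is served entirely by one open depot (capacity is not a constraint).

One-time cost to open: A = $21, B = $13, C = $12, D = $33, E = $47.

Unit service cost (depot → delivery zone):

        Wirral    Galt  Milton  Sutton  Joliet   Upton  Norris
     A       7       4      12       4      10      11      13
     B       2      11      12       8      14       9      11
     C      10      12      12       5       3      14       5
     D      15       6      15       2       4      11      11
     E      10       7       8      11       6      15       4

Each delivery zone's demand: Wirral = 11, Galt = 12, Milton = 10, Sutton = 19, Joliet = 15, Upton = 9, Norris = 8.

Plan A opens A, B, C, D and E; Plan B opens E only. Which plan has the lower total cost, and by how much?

Plan A: {A, B, C, D, E}: Wirral→B 2·11=22, Galt→A 4·12=48, Milton→E 8·10=80, Sutton→D 2·19=38, Joliet→C 3·15=45, Upton→B 9·9=81, Norris→E 4·8=32. Service 346; fixed 126; total 472.
Plan B: {E}: Wirral→E 10·11=110, Galt→E 7·12=84, Milton→E 8·10=80, Sutton→E 11·19=209, Joliet→E 6·15=90, Upton→E 15·9=135, Norris→E 4·8=32. Service 740; fixed 47; total 787.
Difference: |472 − 787| = 315.

Plan A is cheaper by 315.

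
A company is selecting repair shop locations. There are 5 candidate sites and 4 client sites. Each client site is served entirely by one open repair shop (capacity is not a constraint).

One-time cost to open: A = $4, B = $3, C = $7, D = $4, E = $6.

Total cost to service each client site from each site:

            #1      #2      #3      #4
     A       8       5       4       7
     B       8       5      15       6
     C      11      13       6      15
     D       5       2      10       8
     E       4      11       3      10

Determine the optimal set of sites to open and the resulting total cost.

For any fixed open set, each client site goes to its cheapest open site; total = fixed + service.
{A, D}: #1→D 5, #2→D 2, #3→A 4, #4→A 7. Service 18; fixed 8; total 26.
{B, E}: #1→E 4, #2→B 5, #3→E 3, #4→B 6. Service 18; fixed 9; total 27.
{D, E}: service 17 + fixed 10 = 27
{A, B, C, D, E}: service 15 + fixed 24 = 39
No other subset beats 26.

Open A and D; minimum total cost 26.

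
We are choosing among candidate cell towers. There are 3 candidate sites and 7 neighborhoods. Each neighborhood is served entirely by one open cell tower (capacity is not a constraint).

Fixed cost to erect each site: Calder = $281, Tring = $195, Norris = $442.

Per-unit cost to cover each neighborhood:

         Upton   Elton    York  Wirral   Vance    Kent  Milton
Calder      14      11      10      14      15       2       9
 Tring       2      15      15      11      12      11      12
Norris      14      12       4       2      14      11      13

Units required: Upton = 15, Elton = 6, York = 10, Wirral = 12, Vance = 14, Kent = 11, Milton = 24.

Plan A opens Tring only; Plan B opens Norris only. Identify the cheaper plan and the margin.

Plan A: {Tring}: Upton→Tring 2·15=30, Elton→Tring 15·6=90, York→Tring 15·10=150, Wirral→Tring 11·12=132, Vance→Tring 12·14=168, Kent→Tring 11·11=121, Milton→Tring 12·24=288. Service 979; fixed 195; total 1174.
Plan B: {Norris}: Upton→Norris 14·15=210, Elton→Norris 12·6=72, York→Norris 4·10=40, Wirral→Norris 2·12=24, Vance→Norris 14·14=196, Kent→Norris 11·11=121, Milton→Norris 13·24=312. Service 975; fixed 442; total 1417.
Difference: |1174 − 1417| = 243.

Plan A is cheaper by 243.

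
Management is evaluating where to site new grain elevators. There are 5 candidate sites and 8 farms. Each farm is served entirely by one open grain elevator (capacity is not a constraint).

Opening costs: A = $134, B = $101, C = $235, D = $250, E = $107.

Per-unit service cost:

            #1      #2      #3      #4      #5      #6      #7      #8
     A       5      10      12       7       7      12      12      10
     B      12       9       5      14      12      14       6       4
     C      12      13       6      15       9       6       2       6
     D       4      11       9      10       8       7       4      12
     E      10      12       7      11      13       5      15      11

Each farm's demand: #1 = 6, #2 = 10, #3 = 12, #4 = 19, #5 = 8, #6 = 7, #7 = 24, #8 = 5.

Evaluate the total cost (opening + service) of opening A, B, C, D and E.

Total cost: 1293

Each farm is assigned to its cheapest site among the open ones.
{A, B, C, D, E}: #1→D 4·6=24, #2→B 9·10=90, #3→B 5·12=60, #4→A 7·19=133, #5→A 7·8=56, #6→E 5·7=35, #7→C 2·24=48, #8→B 4·5=20. Service 466; fixed 827; total 1293.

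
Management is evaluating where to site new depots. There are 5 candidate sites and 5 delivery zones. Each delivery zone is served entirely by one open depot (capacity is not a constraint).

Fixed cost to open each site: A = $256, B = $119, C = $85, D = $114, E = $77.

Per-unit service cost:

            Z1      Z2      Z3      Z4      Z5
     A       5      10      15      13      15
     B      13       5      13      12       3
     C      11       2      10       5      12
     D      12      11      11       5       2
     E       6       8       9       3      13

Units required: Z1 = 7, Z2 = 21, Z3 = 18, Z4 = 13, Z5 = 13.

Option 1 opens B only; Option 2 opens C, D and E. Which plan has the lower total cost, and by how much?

Option 2 is cheaper by 157.

Option 1: {B}: Z1→B 13·7=91, Z2→B 5·21=105, Z3→B 13·18=234, Z4→B 12·13=156, Z5→B 3·13=39. Service 625; fixed 119; total 744.
Option 2: {C, D, E}: Z1→E 6·7=42, Z2→C 2·21=42, Z3→E 9·18=162, Z4→E 3·13=39, Z5→D 2·13=26. Service 311; fixed 276; total 587.
Difference: |744 − 587| = 157.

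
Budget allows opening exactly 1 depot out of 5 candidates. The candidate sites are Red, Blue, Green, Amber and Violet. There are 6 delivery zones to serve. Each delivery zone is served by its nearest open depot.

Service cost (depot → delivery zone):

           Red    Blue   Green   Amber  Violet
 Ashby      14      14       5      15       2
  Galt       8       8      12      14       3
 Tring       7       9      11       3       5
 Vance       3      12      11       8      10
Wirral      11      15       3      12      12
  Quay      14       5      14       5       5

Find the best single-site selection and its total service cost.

Choose Violet only; total service cost 37.

With exactly 1 open, each delivery zone uses its cheapest among the chosen.
{Violet}: Ashby→Violet 2, Galt→Violet 3, Tring→Violet 5, Vance→Violet 10, Wirral→Violet 12, Quay→Violet 5. Service cost 37.
{Green}: service cost 56
{Red}: service cost 57
Among all 5 size-1 choices, {Violet} is lowest.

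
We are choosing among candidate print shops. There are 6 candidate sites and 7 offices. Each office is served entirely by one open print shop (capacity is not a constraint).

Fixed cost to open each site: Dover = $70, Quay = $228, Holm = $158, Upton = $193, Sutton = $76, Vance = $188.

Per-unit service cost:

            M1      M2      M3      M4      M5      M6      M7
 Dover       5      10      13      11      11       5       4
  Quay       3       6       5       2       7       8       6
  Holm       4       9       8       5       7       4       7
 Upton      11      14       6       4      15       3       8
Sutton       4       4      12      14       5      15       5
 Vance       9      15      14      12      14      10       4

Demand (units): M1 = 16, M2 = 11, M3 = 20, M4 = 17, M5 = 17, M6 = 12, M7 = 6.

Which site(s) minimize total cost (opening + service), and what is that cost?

For any fixed open set, each office goes to its cheapest open site; total = fixed + service.
{Upton, Sutton}: M1→Sutton 4·16=64, M2→Sutton 4·11=44, M3→Upton 6·20=120, M4→Upton 4·17=68, M5→Sutton 5·17=85, M6→Upton 3·12=36, M7→Sutton 5·6=30. Service 447; fixed 269; total 716.
{Quay}: M1→Quay 3·16=48, M2→Quay 6·11=66, M3→Quay 5·20=100, M4→Quay 2·17=34, M5→Quay 7·17=119, M6→Quay 8·12=96, M7→Quay 6·6=36. Service 499; fixed 228; total 727.
{Quay, Sutton}: service 437 + fixed 304 = 741
{Dover, Quay, Holm, Upton, Sutton, Vance}: service 371 + fixed 913 = 1284
No other subset beats 716.

Open Upton and Sutton; minimum total cost 716.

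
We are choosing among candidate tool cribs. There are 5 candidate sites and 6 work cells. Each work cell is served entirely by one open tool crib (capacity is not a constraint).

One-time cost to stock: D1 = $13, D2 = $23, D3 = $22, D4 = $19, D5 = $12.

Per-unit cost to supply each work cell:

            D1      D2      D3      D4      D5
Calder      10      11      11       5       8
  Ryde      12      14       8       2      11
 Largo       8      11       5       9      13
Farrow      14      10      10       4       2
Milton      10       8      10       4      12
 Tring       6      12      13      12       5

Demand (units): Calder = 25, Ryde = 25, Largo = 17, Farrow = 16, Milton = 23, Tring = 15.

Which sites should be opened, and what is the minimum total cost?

Open D3, D4 and D5; minimum total cost 512.

For any fixed open set, each work cell goes to its cheapest open site; total = fixed + service.
{D3, D4, D5}: Calder→D4 5·25=125, Ryde→D4 2·25=50, Largo→D3 5·17=85, Farrow→D5 2·16=32, Milton→D4 4·23=92, Tring→D5 5·15=75. Service 459; fixed 53; total 512.
{D1, D3, D4, D5}: service 459 + fixed 66 = 525
{D2, D3, D4, D5}: service 459 + fixed 76 = 535
{D1, D2, D3, D4, D5}: Calder→D4 5·25=125, Ryde→D4 2·25=50, Largo→D3 5·17=85, Farrow→D5 2·16=32, Milton→D4 4·23=92, Tring→D5 5·15=75. Service 459; fixed 89; total 548.
No other subset beats 512.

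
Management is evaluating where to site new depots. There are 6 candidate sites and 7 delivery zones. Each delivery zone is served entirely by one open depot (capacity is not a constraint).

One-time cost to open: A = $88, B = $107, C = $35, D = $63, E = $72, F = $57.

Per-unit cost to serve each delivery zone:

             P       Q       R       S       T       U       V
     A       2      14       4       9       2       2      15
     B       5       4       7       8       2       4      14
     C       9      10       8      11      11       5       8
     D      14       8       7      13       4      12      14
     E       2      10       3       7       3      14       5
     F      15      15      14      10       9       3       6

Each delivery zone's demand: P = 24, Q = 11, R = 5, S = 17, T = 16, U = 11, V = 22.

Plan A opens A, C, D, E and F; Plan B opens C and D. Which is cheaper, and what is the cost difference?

Plan A: {A, C, D, E, F}: P→A 2·24=48, Q→D 8·11=88, R→E 3·5=15, S→E 7·17=119, T→A 2·16=32, U→A 2·11=22, V→E 5·22=110. Service 434; fixed 315; total 749.
Plan B: {C, D}: P→C 9·24=216, Q→D 8·11=88, R→D 7·5=35, S→C 11·17=187, T→D 4·16=64, U→C 5·11=55, V→C 8·22=176. Service 821; fixed 98; total 919.
Difference: |749 − 919| = 170.

Plan A is cheaper by 170.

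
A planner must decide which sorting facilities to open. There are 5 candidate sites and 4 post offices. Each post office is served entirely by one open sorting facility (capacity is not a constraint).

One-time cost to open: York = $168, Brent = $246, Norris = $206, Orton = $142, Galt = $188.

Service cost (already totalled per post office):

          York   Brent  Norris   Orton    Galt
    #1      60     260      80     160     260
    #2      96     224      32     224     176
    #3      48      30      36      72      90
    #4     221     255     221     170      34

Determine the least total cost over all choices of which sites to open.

For any fixed open set, each post office goes to its cheapest open site; total = fixed + service.
{Norris}: #1→Norris 80, #2→Norris 32, #3→Norris 36, #4→Norris 221. Service 369; fixed 206; total 575.
{Norris, Galt}: #1→Norris 80, #2→Norris 32, #3→Norris 36, #4→Galt 34. Service 182; fixed 394; total 576.
{York}: #1→York 60, #2→York 96, #3→York 48, #4→York 221. Service 425; fixed 168; total 593.
{York, Brent, Norris, Orton, Galt}: #1→York 60, #2→Norris 32, #3→Brent 30, #4→Galt 34. Service 156; fixed 950; total 1106.
No other subset beats 575.

Minimum total cost: 575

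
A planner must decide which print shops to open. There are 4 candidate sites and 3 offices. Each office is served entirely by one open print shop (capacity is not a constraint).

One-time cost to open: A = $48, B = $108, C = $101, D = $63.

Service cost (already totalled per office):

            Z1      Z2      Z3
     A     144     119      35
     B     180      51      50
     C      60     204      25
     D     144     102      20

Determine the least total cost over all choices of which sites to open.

For any fixed open set, each office goes to its cheapest open site; total = fixed + service.
{D}: Z1→D 144, Z2→D 102, Z3→D 20. Service 266; fixed 63; total 329.
{B, C}: service 136 + fixed 209 = 345
{A}: service 298 + fixed 48 = 346
{A, B, C, D}: Z1→C 60, Z2→B 51, Z3→D 20. Service 131; fixed 320; total 451.
No other subset beats 329.

Minimum total cost: 329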